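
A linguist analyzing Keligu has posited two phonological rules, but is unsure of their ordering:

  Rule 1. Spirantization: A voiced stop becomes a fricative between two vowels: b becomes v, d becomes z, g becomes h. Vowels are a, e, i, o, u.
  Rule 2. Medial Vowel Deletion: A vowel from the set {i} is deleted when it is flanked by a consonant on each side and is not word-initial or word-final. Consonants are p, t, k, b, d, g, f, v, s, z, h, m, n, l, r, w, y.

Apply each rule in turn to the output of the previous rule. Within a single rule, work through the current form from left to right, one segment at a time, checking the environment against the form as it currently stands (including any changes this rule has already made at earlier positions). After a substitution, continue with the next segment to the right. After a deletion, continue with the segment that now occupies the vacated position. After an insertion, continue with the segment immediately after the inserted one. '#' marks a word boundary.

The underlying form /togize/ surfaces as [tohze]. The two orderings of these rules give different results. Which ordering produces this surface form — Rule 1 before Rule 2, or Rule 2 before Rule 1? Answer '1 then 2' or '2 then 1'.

Order 1 then 2:
  1 Spirantization: [togize] → [tohize]
  2 Medial Vowel Deletion: [tohize] → [tohze]
  result: [tohze]
Order 2 then 1:
  2 Medial Vowel Deletion: [togize] → [togze]
  1 Spirantization: no change — [togze]
  result: [togze]

1 then 2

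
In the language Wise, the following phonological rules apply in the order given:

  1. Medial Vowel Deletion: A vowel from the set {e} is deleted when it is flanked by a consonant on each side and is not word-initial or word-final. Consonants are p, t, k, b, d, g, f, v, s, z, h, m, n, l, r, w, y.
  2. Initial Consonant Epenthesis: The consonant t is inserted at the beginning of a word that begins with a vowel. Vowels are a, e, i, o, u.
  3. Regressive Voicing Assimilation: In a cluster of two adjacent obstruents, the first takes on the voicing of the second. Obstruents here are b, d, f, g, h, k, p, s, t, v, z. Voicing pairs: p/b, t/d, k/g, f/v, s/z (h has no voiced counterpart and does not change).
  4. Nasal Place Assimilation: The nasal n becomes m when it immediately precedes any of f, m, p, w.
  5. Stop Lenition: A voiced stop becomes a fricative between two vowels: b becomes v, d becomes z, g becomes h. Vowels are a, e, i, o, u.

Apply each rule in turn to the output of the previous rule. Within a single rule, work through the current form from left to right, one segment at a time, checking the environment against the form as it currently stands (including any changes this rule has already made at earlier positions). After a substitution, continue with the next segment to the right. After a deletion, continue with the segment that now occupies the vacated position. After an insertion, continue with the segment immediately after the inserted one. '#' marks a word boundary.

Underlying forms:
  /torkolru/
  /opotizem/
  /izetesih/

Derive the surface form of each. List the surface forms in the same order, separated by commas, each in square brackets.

[torkolru], [topotizm], [tistsih]

/torkolru/:
  1 Medial Vowel Deletion: no change — [torkolru]
  2 Initial Consonant Epenthesis: no change — [torkolru]
  3 Regressive Voicing Assimilation: no change — [torkolru]
  4 Nasal Place Assimilation: no change — [torkolru]
  5 Stop Lenition: no change — [torkolru]
/opotizem/:
  1 Medial Vowel Deletion: [opotizem] → [opotizm]
  2 Initial Consonant Epenthesis: [opotizm] → [topotizm]
  3 Regressive Voicing Assimilation: no change — [topotizm]
  4 Nasal Place Assimilation: no change — [topotizm]
  5 Stop Lenition: no change — [topotizm]
/izetesih/:
  1 Medial Vowel Deletion: [izetesih] → [iztsih]
  2 Initial Consonant Epenthesis: [iztsih] → [tiztsih]
  3 Regressive Voicing Assimilation: [tiztsih] → [tistsih]
  4 Nasal Place Assimilation: no change — [tistsih]
  5 Stop Lenition: no change — [tistsih]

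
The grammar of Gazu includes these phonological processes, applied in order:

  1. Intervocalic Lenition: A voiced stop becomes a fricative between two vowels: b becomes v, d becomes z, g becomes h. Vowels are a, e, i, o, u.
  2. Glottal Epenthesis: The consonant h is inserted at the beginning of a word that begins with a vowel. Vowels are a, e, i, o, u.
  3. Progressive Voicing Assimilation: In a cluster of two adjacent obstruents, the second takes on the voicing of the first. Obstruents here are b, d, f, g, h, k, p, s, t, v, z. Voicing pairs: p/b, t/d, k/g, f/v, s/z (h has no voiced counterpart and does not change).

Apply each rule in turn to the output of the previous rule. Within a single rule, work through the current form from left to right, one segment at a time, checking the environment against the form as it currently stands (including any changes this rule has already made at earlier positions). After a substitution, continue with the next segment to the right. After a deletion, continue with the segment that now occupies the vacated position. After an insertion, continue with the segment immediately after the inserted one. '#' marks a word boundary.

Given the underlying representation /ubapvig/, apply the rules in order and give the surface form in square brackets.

[huvapfig]

1 Intervocalic Lenition: [ubapvig] → [uvapvig]
2 Glottal Epenthesis: [uvapvig] → [huvapvig]
3 Progressive Voicing Assimilation: [huvapvig] → [huvapfig]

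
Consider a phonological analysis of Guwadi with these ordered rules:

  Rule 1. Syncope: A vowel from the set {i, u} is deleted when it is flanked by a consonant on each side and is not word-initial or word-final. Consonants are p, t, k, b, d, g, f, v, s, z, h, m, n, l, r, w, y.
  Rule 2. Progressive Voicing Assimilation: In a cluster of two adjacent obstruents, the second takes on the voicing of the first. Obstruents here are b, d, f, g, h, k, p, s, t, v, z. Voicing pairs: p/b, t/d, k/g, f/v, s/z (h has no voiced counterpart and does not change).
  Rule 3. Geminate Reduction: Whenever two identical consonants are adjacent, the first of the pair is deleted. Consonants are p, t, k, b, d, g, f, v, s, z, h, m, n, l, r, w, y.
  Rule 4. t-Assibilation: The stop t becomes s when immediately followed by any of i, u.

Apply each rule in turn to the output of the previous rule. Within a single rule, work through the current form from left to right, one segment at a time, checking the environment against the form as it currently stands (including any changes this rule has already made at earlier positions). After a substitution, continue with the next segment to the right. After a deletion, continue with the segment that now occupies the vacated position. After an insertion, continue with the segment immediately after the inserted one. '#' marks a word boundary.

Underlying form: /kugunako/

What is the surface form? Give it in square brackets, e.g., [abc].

Rule 1 Syncope: [kugunako] → [kgnako]
Rule 2 Progressive Voicing Assimilation: [kgnako] → [kknako]
Rule 3 Geminate Reduction: [kknako] → [knako]
Rule 4 t-Assibilation: no change — [knako]

[knako]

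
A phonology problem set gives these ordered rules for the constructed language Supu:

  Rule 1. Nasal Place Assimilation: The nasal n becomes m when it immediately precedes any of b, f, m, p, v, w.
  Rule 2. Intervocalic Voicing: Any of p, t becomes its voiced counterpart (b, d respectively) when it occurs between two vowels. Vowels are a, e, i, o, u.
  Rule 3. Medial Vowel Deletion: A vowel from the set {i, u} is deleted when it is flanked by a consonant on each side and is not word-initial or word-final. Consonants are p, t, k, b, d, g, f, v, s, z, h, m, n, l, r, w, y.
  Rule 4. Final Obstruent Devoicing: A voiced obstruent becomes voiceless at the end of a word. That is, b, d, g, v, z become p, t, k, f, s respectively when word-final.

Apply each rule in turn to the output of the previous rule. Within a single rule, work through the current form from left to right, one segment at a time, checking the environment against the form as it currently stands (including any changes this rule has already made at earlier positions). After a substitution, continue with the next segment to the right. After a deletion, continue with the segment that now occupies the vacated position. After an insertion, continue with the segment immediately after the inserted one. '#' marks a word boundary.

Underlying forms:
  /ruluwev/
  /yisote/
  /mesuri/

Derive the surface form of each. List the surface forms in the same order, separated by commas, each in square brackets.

[rlwef], [ysode], [mesri]

/ruluwev/:
  Rule 1 Nasal Place Assimilation: no change — [ruluwev]
  Rule 2 Intervocalic Voicing: no change — [ruluwev]
  Rule 3 Medial Vowel Deletion: [ruluwev] → [rlwev]
  Rule 4 Final Obstruent Devoicing: [rlwev] → [rlwef]
/yisote/:
  Rule 1 Nasal Place Assimilation: no change — [yisote]
  Rule 2 Intervocalic Voicing: [yisote] → [yisode]
  Rule 3 Medial Vowel Deletion: [yisode] → [ysode]
  Rule 4 Final Obstruent Devoicing: no change — [ysode]
/mesuri/:
  Rule 1 Nasal Place Assimilation: no change — [mesuri]
  Rule 2 Intervocalic Voicing: no change — [mesuri]
  Rule 3 Medial Vowel Deletion: [mesuri] → [mesri]
  Rule 4 Final Obstruent Devoicing: no change — [mesri]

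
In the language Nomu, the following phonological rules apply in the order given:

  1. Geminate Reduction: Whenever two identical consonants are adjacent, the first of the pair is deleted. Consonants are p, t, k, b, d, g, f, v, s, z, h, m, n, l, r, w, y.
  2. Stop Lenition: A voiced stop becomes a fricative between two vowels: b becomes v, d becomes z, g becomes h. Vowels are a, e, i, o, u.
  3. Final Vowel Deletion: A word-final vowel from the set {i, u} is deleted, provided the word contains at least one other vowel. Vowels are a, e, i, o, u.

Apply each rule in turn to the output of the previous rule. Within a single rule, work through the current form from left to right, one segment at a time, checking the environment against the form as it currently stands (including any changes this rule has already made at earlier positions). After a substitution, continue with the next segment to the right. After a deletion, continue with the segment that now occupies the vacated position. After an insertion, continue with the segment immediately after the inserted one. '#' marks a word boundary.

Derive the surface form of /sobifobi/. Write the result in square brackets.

1 Geminate Reduction: no change — [sobifobi]
2 Stop Lenition: [sobifobi] → [sovifovi]
3 Final Vowel Deletion: [sovifovi] → [sovifov]

[sovifov]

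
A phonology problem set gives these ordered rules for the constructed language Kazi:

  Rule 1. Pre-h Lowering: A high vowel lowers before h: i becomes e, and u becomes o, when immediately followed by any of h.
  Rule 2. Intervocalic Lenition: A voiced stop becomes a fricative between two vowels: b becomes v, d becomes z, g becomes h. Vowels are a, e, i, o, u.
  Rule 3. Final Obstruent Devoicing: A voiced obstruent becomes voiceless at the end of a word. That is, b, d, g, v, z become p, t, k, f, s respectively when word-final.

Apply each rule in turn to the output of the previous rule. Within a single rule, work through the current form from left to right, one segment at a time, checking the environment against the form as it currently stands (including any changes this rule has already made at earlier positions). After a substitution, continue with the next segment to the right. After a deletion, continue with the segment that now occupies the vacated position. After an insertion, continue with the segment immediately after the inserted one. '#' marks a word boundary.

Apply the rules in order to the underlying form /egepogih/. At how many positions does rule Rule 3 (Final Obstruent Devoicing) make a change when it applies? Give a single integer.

0

Rule 1 Pre-h Lowering: [egepogih] → [egepogeh]
Rule 2 Intervocalic Lenition: [egepogeh] → [ehepoheh]
Rule 3 Final Obstruent Devoicing: no change — [ehepoheh]
Rule Rule 3 changed 0 position(s).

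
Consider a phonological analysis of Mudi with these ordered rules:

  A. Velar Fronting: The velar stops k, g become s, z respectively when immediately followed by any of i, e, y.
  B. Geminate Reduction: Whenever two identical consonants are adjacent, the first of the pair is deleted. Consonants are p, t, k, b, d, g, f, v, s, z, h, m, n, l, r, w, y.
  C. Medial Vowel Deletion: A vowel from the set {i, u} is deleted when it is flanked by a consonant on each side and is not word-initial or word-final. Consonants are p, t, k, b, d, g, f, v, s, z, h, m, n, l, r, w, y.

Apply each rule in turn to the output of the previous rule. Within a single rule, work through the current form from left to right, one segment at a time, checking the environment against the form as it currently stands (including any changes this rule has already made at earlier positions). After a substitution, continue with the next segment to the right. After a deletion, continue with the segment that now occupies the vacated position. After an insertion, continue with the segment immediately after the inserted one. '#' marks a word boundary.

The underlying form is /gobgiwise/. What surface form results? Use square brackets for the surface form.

[gobzwse]

A Velar Fronting: [gobgiwise] → [gobziwise]
B Geminate Reduction: no change — [gobziwise]
C Medial Vowel Deletion: [gobziwise] → [gobzwse]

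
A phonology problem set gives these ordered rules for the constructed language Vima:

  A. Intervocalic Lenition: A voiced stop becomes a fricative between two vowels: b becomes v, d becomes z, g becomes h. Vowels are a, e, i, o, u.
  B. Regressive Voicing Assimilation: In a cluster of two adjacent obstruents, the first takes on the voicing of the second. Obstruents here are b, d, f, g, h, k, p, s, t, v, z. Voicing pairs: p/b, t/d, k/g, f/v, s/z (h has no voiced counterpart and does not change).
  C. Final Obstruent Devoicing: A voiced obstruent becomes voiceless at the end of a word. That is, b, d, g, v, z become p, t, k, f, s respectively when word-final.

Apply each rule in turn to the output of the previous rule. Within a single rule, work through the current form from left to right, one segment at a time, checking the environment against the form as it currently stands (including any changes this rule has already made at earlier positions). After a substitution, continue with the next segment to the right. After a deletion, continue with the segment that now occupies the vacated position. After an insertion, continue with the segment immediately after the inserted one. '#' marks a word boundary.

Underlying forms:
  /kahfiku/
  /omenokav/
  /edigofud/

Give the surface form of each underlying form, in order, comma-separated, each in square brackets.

/kahfiku/:
  A Intervocalic Lenition: no change — [kahfiku]
  B Regressive Voicing Assimilation: no change — [kahfiku]
  C Final Obstruent Devoicing: no change — [kahfiku]
/omenokav/:
  A Intervocalic Lenition: no change — [omenokav]
  B Regressive Voicing Assimilation: no change — [omenokav]
  C Final Obstruent Devoicing: [omenokav] → [omenokaf]
/edigofud/:
  A Intervocalic Lenition: [edigofud] → [ezihofud]
  B Regressive Voicing Assimilation: no change — [ezihofud]
  C Final Obstruent Devoicing: [ezihofud] → [ezihofut]

[kahfiku], [omenokaf], [ezihofut]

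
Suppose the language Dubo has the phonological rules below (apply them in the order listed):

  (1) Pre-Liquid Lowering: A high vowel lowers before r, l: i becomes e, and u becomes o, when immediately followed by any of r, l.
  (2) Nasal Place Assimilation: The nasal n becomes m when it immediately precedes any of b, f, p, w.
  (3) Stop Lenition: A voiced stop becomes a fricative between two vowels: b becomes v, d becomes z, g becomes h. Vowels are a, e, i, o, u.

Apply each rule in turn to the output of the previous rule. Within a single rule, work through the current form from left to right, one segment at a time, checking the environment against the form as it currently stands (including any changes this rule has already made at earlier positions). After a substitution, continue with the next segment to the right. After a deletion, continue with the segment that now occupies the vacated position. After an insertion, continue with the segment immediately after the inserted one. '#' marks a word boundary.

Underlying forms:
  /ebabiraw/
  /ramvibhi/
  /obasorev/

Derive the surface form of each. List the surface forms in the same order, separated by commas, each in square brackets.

[evaveraw], [ramvibhi], [ovasorev]

/ebabiraw/:
  (1) Pre-Liquid Lowering: [ebabiraw] → [ebaberaw]
  (2) Nasal Place Assimilation: no change — [ebaberaw]
  (3) Stop Lenition: [ebaberaw] → [evaveraw]
/ramvibhi/:
  (1) Pre-Liquid Lowering: no change — [ramvibhi]
  (2) Nasal Place Assimilation: no change — [ramvibhi]
  (3) Stop Lenition: no change — [ramvibhi]
/obasorev/:
  (1) Pre-Liquid Lowering: no change — [obasorev]
  (2) Nasal Place Assimilation: no change — [obasorev]
  (3) Stop Lenition: [obasorev] → [ovasorev]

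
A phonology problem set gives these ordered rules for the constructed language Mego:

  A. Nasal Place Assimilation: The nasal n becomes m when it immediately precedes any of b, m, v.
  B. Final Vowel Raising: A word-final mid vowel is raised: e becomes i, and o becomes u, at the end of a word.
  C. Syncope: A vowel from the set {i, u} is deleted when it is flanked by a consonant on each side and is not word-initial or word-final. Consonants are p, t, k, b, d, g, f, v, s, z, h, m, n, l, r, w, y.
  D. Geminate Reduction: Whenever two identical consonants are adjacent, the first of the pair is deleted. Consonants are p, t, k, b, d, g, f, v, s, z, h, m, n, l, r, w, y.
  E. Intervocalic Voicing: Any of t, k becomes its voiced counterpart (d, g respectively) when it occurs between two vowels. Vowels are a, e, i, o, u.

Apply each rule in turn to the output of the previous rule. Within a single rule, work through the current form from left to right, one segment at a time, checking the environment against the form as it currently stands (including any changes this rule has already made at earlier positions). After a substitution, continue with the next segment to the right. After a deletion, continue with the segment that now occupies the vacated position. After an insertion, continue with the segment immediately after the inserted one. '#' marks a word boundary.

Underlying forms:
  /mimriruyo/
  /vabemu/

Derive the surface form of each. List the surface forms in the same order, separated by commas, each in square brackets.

[mryu], [vabemu]

/mimriruyo/:
  A Nasal Place Assimilation: no change — [mimriruyo]
  B Final Vowel Raising: [mimriruyo] → [mimriruyu]
  C Syncope: [mimriruyu] → [mmrryu]
  D Geminate Reduction: [mmrryu] → [mryu]
  E Intervocalic Voicing: no change — [mryu]
/vabemu/:
  A Nasal Place Assimilation: no change — [vabemu]
  B Final Vowel Raising: no change — [vabemu]
  C Syncope: no change — [vabemu]
  D Geminate Reduction: no change — [vabemu]
  E Intervocalic Voicing: no change — [vabemu]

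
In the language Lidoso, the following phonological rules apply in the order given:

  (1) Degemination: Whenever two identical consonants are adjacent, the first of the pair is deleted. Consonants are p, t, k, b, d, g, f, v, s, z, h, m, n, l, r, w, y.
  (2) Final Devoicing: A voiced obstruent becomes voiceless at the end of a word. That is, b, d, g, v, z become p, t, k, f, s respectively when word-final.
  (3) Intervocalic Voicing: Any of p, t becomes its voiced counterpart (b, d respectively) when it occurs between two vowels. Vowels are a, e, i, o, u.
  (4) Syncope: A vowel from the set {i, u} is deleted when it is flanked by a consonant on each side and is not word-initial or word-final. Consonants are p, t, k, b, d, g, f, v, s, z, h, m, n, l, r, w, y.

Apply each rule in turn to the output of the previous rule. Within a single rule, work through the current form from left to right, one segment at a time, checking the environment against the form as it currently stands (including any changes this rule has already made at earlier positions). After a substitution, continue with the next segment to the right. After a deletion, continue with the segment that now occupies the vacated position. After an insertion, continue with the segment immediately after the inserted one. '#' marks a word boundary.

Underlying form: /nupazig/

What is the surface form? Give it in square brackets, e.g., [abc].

[nbazk]

(1) Degemination: no change — [nupazig]
(2) Final Devoicing: [nupazig] → [nupazik]
(3) Intervocalic Voicing: [nupazik] → [nubazik]
(4) Syncope: [nubazik] → [nbazk]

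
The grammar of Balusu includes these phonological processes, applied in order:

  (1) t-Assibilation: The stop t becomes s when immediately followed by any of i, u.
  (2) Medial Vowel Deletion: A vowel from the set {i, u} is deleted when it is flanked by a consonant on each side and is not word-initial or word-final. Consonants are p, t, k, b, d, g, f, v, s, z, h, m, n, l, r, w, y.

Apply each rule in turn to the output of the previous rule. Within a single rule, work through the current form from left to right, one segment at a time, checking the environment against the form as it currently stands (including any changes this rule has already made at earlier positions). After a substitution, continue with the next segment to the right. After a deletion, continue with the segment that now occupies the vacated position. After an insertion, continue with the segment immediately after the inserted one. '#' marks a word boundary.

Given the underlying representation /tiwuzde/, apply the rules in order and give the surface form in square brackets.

(1) t-Assibilation: [tiwuzde] → [siwuzde]
(2) Medial Vowel Deletion: [siwuzde] → [swzde]

[swzde]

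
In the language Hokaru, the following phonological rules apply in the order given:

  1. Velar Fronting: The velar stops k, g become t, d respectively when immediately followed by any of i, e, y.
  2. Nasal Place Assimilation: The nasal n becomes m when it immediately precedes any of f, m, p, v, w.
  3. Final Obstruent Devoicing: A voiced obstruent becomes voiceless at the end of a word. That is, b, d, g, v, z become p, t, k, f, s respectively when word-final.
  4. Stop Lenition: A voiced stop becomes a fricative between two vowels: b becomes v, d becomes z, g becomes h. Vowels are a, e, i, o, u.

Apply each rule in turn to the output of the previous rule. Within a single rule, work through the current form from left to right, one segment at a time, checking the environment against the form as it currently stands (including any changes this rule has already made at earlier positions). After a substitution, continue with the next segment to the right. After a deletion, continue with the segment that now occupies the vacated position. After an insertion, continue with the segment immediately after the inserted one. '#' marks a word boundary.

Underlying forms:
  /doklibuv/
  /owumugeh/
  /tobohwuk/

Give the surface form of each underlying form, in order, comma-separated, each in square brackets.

[doklivuf], [owumuzeh], [tovohwuk]

/doklibuv/:
  1 Velar Fronting: no change — [doklibuv]
  2 Nasal Place Assimilation: no change — [doklibuv]
  3 Final Obstruent Devoicing: [doklibuv] → [doklibuf]
  4 Stop Lenition: [doklibuf] → [doklivuf]
/owumugeh/:
  1 Velar Fronting: [owumugeh] → [owumudeh]
  2 Nasal Place Assimilation: no change — [owumudeh]
  3 Final Obstruent Devoicing: no change — [owumudeh]
  4 Stop Lenition: [owumudeh] → [owumuzeh]
/tobohwuk/:
  1 Velar Fronting: no change — [tobohwuk]
  2 Nasal Place Assimilation: no change — [tobohwuk]
  3 Final Obstruent Devoicing: no change — [tobohwuk]
  4 Stop Lenition: [tobohwuk] → [tovohwuk]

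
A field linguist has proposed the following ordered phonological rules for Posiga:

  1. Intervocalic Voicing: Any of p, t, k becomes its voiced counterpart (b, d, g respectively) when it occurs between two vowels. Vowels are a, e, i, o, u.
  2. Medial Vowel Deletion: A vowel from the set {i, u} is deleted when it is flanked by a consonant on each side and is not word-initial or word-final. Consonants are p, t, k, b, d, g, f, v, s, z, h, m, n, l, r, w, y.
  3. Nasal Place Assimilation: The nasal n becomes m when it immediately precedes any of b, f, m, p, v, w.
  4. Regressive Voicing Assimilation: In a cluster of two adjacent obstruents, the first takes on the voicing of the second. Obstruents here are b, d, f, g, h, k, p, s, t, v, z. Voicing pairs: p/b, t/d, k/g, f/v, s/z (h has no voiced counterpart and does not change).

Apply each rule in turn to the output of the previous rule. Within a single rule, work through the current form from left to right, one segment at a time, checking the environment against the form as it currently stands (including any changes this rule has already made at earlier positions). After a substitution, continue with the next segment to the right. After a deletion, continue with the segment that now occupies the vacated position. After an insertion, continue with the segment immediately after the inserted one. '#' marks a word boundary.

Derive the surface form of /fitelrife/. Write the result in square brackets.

1 Intervocalic Voicing: [fitelrife] → [fidelrife]
2 Medial Vowel Deletion: [fidelrife] → [fdelrfe]
3 Nasal Place Assimilation: no change — [fdelrfe]
4 Regressive Voicing Assimilation: [fdelrfe] → [vdelrfe]

[vdelrfe]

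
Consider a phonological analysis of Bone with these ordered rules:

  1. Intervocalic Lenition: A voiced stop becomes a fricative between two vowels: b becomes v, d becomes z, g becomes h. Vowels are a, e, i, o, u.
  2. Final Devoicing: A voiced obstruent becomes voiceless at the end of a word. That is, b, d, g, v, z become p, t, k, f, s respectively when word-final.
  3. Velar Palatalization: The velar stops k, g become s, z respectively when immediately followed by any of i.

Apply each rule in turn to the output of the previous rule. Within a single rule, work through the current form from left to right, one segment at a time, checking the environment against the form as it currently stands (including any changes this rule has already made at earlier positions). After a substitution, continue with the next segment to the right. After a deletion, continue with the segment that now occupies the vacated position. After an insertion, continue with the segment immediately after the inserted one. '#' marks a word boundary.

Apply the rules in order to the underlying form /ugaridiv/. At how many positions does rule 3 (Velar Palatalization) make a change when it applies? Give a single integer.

0

1 Intervocalic Lenition: [ugaridiv] → [uhariziv]
2 Final Devoicing: [uhariziv] → [uharizif]
3 Velar Palatalization: no change — [uharizif]
Rule 3 changed 0 position(s).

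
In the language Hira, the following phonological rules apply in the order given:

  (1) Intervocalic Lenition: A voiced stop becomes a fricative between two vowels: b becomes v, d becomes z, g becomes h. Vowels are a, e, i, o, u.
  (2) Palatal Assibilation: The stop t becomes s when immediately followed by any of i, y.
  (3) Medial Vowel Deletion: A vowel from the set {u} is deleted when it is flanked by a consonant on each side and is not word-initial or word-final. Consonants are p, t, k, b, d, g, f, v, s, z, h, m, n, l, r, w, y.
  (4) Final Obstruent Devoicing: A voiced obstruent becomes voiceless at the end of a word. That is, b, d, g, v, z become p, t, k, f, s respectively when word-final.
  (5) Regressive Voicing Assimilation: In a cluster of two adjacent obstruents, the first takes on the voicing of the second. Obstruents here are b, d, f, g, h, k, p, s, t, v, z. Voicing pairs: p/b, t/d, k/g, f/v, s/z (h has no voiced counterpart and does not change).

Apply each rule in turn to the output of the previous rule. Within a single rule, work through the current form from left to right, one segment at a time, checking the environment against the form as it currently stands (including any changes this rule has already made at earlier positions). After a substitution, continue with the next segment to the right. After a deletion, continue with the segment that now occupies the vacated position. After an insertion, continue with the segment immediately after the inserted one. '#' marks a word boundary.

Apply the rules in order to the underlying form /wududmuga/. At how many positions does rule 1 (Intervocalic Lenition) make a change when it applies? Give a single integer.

2

(1) Intervocalic Lenition: [wududmuga] → [wuzudmuha]
(2) Palatal Assibilation: no change — [wuzudmuha]
(3) Medial Vowel Deletion: [wuzudmuha] → [wzdmha]
(4) Final Obstruent Devoicing: no change — [wzdmha]
(5) Regressive Voicing Assimilation: no change — [wzdmha]
Rule 1 changed 2 position(s).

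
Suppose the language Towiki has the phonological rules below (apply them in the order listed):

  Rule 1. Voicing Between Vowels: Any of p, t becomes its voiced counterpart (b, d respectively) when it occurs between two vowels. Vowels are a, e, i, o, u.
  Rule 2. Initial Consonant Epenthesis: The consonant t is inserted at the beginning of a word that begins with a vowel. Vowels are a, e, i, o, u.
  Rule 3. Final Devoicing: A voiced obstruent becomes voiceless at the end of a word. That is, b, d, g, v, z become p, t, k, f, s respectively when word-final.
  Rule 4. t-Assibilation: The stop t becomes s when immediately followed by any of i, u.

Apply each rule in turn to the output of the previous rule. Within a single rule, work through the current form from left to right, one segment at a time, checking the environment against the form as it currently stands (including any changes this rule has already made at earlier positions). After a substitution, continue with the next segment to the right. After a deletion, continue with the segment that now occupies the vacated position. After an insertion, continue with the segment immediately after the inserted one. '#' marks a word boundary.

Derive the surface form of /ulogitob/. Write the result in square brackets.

Rule 1 Voicing Between Vowels: [ulogitob] → [ulogidob]
Rule 2 Initial Consonant Epenthesis: [ulogidob] → [tulogidob]
Rule 3 Final Devoicing: [tulogidob] → [tulogidop]
Rule 4 t-Assibilation: [tulogidop] → [sulogidop]

[sulogidop]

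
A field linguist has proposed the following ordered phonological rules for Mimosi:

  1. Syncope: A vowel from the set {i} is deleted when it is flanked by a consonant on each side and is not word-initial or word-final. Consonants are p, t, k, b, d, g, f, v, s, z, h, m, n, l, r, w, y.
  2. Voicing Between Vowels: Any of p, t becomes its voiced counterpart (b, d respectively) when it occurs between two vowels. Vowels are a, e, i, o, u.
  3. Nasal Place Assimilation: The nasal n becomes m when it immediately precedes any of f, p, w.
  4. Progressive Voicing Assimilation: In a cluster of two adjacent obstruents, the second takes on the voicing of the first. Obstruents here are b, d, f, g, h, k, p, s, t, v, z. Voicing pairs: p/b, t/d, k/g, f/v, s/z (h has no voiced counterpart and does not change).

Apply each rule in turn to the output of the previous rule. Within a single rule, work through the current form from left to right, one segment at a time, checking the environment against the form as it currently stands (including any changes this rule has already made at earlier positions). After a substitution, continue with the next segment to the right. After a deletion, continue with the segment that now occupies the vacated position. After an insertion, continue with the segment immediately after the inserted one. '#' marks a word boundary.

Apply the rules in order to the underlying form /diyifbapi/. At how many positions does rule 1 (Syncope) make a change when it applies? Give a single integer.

1 Syncope: [diyifbapi] → [dyfbapi]
2 Voicing Between Vowels: [dyfbapi] → [dyfbabi]
3 Nasal Place Assimilation: no change — [dyfbabi]
4 Progressive Voicing Assimilation: [dyfbabi] → [dyfpabi]
Rule 1 changed 2 position(s).

2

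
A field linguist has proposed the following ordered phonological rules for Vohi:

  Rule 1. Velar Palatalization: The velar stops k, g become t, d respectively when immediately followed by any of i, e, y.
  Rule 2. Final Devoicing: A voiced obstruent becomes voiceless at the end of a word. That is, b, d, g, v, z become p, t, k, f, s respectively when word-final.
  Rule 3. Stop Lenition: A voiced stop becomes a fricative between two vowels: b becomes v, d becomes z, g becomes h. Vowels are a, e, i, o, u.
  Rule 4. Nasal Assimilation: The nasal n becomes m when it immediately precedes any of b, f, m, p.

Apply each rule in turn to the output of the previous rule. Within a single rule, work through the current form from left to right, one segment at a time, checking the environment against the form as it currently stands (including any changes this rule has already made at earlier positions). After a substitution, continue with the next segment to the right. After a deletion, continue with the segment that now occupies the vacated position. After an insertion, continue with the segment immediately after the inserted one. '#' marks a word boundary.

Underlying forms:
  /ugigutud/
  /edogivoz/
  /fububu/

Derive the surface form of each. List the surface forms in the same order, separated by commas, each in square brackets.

/ugigutud/:
  Rule 1 Velar Palatalization: [ugigutud] → [udigutud]
  Rule 2 Final Devoicing: [udigutud] → [udigutut]
  Rule 3 Stop Lenition: [udigutut] → [uzihutut]
  Rule 4 Nasal Assimilation: no change — [uzihutut]
/edogivoz/:
  Rule 1 Velar Palatalization: [edogivoz] → [edodivoz]
  Rule 2 Final Devoicing: [edodivoz] → [edodivos]
  Rule 3 Stop Lenition: [edodivos] → [ezozivos]
  Rule 4 Nasal Assimilation: no change — [ezozivos]
/fububu/:
  Rule 1 Velar Palatalization: no change — [fububu]
  Rule 2 Final Devoicing: no change — [fububu]
  Rule 3 Stop Lenition: [fububu] → [fuvuvu]
  Rule 4 Nasal Assimilation: no change — [fuvuvu]

[uzihutut], [ezozivos], [fuvuvu]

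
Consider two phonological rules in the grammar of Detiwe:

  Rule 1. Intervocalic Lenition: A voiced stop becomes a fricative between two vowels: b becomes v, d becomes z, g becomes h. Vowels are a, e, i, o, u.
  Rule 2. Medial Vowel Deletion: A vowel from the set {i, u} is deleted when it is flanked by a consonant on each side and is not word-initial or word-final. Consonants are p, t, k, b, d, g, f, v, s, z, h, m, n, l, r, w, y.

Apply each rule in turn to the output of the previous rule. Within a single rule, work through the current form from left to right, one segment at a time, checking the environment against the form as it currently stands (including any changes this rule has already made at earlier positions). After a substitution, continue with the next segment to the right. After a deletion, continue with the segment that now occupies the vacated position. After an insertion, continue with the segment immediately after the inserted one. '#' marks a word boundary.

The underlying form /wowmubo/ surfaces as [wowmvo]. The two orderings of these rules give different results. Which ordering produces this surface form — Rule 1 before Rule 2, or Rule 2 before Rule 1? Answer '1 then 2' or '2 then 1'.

1 then 2

Order 1 then 2:
  1 Intervocalic Lenition: [wowmubo] → [wowmuvo]
  2 Medial Vowel Deletion: [wowmuvo] → [wowmvo]
  result: [wowmvo]
Order 2 then 1:
  2 Medial Vowel Deletion: [wowmubo] → [wowmbo]
  1 Intervocalic Lenition: no change — [wowmbo]
  result: [wowmbo]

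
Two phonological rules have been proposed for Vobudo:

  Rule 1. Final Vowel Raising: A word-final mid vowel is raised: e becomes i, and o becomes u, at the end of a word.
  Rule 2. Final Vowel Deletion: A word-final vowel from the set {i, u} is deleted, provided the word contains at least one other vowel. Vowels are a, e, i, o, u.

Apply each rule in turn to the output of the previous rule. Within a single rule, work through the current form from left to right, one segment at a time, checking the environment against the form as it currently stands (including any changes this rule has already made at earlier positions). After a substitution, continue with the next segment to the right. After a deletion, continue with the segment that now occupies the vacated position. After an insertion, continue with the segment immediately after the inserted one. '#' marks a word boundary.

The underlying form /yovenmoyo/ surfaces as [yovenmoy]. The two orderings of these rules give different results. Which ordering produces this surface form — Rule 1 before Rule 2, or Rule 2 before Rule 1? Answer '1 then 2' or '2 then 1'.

Order 1 then 2:
  1 Final Vowel Raising: [yovenmoyo] → [yovenmoyu]
  2 Final Vowel Deletion: [yovenmoyu] → [yovenmoy]
  result: [yovenmoy]
Order 2 then 1:
  2 Final Vowel Deletion: no change — [yovenmoyo]
  1 Final Vowel Raising: [yovenmoyo] → [yovenmoyu]
  result: [yovenmoyu]

1 then 2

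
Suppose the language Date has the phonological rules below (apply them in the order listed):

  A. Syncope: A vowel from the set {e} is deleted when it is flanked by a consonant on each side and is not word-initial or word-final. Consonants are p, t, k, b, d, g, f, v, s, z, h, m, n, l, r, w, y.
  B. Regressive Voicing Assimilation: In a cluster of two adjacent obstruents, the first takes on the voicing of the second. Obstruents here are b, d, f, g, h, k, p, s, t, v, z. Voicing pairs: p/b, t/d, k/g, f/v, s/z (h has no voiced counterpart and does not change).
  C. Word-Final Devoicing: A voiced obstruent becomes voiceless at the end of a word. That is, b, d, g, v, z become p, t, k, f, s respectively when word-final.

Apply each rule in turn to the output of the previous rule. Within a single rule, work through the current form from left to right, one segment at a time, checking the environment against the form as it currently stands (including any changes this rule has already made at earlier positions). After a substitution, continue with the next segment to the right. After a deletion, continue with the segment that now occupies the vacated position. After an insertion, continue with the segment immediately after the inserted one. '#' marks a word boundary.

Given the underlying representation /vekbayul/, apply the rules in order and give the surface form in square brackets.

A Syncope: [vekbayul] → [vkbayul]
B Regressive Voicing Assimilation: [vkbayul] → [fgbayul]
C Word-Final Devoicing: no change — [fgbayul]

[fgbayul]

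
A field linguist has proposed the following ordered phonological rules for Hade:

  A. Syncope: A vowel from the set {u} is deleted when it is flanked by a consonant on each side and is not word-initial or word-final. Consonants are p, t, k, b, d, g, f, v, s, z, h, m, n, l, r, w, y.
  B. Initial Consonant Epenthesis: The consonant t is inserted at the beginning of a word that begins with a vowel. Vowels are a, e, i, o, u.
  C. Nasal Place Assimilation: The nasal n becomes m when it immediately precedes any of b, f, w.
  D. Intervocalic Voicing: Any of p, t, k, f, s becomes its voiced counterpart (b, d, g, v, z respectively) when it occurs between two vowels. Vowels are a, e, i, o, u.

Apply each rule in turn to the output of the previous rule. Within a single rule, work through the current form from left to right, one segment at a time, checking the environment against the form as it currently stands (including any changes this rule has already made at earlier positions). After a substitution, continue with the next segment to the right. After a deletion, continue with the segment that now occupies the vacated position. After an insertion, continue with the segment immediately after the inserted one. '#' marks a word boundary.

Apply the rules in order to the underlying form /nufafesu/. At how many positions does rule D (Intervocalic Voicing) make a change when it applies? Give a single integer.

2

A Syncope: [nufafesu] → [nfafesu]
B Initial Consonant Epenthesis: no change — [nfafesu]
C Nasal Place Assimilation: [nfafesu] → [mfafesu]
D Intervocalic Voicing: [mfafesu] → [mfavezu]
Rule D changed 2 position(s).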